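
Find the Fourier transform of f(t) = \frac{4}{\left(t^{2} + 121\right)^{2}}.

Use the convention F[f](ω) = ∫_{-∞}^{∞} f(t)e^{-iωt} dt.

F(ω) = \frac{2 \pi \left(11 \left|{\omega}\right| + 1\right) e^{- 11 \left|{\omega}\right|}}{1331}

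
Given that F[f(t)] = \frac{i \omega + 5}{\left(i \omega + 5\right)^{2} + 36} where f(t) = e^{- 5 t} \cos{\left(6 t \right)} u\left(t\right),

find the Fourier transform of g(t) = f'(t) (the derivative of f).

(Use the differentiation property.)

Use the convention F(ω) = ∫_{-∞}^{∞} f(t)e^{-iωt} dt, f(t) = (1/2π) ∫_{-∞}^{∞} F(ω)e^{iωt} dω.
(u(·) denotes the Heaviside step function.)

F[g](ω) = \frac{i \omega \left(i \omega + 5\right)}{\left(i \omega + 5\right)^{2} + 36}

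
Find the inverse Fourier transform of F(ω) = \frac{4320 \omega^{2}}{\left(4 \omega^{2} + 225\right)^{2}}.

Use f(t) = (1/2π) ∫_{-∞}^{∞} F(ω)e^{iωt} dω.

f(t) = 9 \left(1 - \frac{15 \left|{t}\right|}{2}\right) e^{- \frac{15 \left|{t}\right|}{2}}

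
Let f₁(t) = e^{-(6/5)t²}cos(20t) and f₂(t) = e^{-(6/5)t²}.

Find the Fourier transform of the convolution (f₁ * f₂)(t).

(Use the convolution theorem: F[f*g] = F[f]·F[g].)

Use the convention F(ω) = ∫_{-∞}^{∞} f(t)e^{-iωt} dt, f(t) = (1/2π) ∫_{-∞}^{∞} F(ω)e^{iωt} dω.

F[f₁*f₂](ω) = \frac{5 \pi \left(e^{\frac{50 \omega}{3}} + 1\right) e^{- \frac{5 \omega^{2}}{12} - \frac{25 \omega}{3} - \frac{250}{3}}}{12}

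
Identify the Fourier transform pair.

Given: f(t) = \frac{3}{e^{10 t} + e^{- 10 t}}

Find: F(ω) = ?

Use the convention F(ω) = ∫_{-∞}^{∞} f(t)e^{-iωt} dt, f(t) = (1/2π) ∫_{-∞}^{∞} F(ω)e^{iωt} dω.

F(ω) = \frac{3 \pi}{20 \cosh{\left(\frac{\pi \omega}{20} \right)}}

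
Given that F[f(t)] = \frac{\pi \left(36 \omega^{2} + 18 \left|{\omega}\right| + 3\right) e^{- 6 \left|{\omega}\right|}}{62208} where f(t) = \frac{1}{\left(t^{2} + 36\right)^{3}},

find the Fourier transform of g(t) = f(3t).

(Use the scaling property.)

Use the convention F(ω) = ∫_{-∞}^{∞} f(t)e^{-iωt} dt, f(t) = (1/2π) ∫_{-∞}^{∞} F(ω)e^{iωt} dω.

F[g](ω) = \frac{\pi \left(4 \omega^{2} + 6 \left|{\omega}\right| + 3\right) e^{- 2 \left|{\omega}\right|}}{186624}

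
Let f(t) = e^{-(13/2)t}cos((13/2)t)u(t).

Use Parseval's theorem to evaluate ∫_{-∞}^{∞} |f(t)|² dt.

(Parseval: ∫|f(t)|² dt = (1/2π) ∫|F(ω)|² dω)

∫|f(t)|² dt = \frac{3}{52}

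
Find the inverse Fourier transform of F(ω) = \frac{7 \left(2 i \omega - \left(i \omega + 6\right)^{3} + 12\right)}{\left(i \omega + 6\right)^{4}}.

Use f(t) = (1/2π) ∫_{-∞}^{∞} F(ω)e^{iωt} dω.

f(t) = 7 \left(t^{2} - 1\right) e^{- 6 t} u\left(t\right)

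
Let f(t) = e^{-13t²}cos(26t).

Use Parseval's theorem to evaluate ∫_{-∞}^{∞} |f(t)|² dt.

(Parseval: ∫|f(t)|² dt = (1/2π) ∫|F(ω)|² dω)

∫|f(t)|² dt = \frac{\sqrt{26} \sqrt{\pi} \left(1 + e^{26}\right)}{52 e^{26}}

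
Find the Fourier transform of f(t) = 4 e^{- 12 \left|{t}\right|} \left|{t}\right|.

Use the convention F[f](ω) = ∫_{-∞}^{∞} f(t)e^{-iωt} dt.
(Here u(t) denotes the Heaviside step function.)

F(ω) = \frac{8 \left(144 - \omega^{2}\right)}{\left(\omega^{2} + 144\right)^{2}}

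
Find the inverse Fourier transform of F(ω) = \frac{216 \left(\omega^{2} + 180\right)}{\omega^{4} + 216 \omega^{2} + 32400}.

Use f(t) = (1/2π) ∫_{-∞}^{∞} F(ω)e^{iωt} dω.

f(t) = 9 e^{- 12 \left|{t}\right|} \cos{\left(6 \left|{t}\right| \right)}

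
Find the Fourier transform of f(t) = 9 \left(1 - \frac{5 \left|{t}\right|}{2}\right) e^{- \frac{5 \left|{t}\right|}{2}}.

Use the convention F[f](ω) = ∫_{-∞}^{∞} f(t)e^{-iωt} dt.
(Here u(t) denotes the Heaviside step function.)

F(ω) = \frac{1440 \omega^{2}}{\left(4 \omega^{2} + 25\right)^{2}}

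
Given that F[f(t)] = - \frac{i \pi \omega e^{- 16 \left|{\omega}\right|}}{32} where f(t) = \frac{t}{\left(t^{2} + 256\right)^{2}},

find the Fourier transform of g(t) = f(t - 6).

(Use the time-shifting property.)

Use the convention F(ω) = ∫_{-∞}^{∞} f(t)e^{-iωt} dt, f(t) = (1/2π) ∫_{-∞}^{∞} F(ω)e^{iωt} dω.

F[g](ω) = - \frac{i \pi \omega e^{- 6 i \omega - 16 \left|{\omega}\right|}}{32}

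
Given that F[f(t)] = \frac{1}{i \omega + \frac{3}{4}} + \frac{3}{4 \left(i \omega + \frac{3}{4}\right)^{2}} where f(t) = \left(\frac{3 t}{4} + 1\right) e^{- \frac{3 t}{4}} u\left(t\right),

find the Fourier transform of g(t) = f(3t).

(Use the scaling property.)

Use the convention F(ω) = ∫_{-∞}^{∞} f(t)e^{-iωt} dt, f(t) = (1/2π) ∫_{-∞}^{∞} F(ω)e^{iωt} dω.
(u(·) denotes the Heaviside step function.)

F[g](ω) = \frac{8 \left(- 2 i \omega - 9\right)}{16 \omega^{2} - 72 i \omega - 81}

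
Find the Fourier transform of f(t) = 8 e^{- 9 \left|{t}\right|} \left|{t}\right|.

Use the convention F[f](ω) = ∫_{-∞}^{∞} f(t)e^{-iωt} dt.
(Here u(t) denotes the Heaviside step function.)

F(ω) = \frac{16 \left(81 - \omega^{2}\right)}{\left(\omega^{2} + 81\right)^{2}}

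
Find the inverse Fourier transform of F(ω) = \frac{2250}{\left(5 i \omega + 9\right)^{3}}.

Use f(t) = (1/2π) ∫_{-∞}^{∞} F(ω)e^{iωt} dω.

f(t) = 9 t^{2} e^{- \frac{9 t}{5}} u\left(t\right)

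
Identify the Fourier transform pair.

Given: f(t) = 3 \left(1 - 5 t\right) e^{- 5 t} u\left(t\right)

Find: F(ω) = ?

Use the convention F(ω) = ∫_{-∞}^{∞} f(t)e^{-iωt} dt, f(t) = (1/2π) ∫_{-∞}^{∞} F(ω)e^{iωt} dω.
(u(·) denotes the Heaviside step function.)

F(ω) = \frac{3 i \omega}{- \omega^{2} + 10 i \omega + 25}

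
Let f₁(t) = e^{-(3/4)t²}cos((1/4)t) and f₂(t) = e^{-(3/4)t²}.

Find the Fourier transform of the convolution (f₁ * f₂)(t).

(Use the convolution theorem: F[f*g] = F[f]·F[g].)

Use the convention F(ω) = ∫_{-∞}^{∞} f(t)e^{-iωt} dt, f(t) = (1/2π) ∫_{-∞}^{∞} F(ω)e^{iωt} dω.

F[f₁*f₂](ω) = \frac{2 \pi \left(e^{\frac{\omega}{3}} + 1\right) e^{- \frac{2 \omega^{2}}{3} - \frac{\omega}{6} - \frac{1}{48}}}{3}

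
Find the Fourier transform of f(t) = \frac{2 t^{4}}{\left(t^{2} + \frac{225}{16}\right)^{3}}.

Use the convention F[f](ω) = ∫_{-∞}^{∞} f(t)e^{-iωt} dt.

F(ω) = \frac{\pi \left(75 \omega^{2} - 100 \left|{\omega}\right| + 16\right) e^{- \frac{15 \left|{\omega}\right|}{4}}}{80}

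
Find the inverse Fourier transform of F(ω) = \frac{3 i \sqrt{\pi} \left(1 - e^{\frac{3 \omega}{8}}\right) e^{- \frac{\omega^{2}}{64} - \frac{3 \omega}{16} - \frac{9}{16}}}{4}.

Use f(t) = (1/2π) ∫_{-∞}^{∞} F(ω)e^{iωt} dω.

f(t) = 6 e^{- 16 t^{2}} \sin{\left(6 t \right)}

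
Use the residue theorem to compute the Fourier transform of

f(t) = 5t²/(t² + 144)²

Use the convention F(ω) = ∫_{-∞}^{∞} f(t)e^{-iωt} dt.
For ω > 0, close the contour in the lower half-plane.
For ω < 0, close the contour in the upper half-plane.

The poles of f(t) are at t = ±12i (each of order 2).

Let g(z) = f(z)e^{-iωz}; for large |z| the factor e^{-iωz} decays in the lower half-plane when ω > 0 and in the upper half-plane when ω < 0.

Case ω > 0 (lower half-plane, clockwise contour ⇒ F(ω) = -2πi·ΣRes):
  Res_{z = - 12 i} g(z) = \frac{5 i \left(1 - 12 \omega\right) e^{- 12 \omega}}{48} (pole of order 2)
  F(ω) = -2πi·ΣRes = \frac{5 \pi \left(1 - 12 \omega\right) e^{- 12 \omega}}{24}

Case ω < 0 (upper half-plane, counterclockwise contour ⇒ F(ω) = +2πi·ΣRes):
  Res_{z = 12 i} g(z) = \frac{5 i \left(- 12 \omega - 1\right) e^{12 \omega}}{48} (pole of order 2)
  F(ω) = 2πi·ΣRes = \frac{5 \pi \left(12 \omega + 1\right) e^{12 \omega}}{24}

Both cases combine into a single formula in |ω|:

F(ω) = \frac{5 \pi \left(1 - 12 \left|{\omega}\right|\right) e^{- 12 \left|{\omega}\right|}}{24}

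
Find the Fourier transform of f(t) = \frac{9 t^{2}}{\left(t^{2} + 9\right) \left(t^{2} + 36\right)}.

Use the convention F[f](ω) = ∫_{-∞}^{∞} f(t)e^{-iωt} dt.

F(ω) = \pi \left(2 - e^{3 \left|{\omega}\right|}\right) e^{- 6 \left|{\omega}\right|}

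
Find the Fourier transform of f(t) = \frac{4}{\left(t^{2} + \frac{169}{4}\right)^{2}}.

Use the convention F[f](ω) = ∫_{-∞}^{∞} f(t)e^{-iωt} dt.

F(ω) = \frac{8 \pi \left(13 \left|{\omega}\right| + 2\right) e^{- \frac{13 \left|{\omega}\right|}{2}}}{2197}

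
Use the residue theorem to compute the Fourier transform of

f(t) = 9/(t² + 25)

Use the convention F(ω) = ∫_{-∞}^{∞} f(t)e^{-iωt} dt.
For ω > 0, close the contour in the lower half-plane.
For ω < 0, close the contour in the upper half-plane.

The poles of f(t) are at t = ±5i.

Let g(z) = f(z)e^{-iωz}; for large |z| the factor e^{-iωz} decays in the lower half-plane when ω > 0 and in the upper half-plane when ω < 0.

Case ω > 0 (lower half-plane, clockwise contour ⇒ F(ω) = -2πi·ΣRes):
  Res_{z = - 5 i} g(z) = \frac{9 i e^{- 5 \omega}}{10}
  F(ω) = -2πi·ΣRes = \frac{9 \pi e^{- 5 \omega}}{5}

Case ω < 0 (upper half-plane, counterclockwise contour ⇒ F(ω) = +2πi·ΣRes):
  Res_{z = 5 i} g(z) = - \frac{9 i e^{5 \omega}}{10}
  F(ω) = 2πi·ΣRes = \frac{9 \pi e^{5 \omega}}{5}

Both cases combine into a single formula in |ω|:

F(ω) = \frac{9 \pi e^{- 5 \left|{\omega}\right|}}{5}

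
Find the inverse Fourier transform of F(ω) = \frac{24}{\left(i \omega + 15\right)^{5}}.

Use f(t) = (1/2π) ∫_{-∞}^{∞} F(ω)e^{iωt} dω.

f(t) = t^{4} e^{- 15 t} u\left(t\right)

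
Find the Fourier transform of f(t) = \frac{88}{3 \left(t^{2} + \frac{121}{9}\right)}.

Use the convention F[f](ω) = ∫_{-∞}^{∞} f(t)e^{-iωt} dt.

F(ω) = 8 \pi e^{- \frac{11 \left|{\omega}\right|}{3}}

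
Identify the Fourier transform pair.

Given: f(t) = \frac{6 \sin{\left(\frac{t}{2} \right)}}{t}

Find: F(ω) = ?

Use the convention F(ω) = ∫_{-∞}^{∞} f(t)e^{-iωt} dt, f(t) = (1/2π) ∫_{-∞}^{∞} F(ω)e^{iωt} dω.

F(ω) = \begin{cases} 6 \pi & \text{for}\: \omega > - \frac{1}{2} \wedge \omega < \frac{1}{2} \\0 & \text{otherwise} \end{cases}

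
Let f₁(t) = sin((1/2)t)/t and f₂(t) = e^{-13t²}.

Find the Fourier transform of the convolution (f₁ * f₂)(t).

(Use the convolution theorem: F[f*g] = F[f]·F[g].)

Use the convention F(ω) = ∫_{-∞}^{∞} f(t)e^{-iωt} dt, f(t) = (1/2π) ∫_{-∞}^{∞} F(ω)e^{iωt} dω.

F[f₁*f₂](ω) = \begin{cases} \frac{\sqrt{13} \pi^{\frac{3}{2}} e^{- \frac{\omega^{2}}{52}}}{13} & \text{for}\: \omega > - \frac{1}{2} \wedge \omega < \frac{1}{2} \\0 & \text{otherwise} \end{cases}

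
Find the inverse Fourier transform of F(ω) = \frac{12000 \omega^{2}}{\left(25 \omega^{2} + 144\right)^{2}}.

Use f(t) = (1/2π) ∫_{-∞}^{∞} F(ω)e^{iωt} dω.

f(t) = 2 \left(1 - \frac{12 \left|{t}\right|}{5}\right) e^{- \frac{12 \left|{t}\right|}{5}}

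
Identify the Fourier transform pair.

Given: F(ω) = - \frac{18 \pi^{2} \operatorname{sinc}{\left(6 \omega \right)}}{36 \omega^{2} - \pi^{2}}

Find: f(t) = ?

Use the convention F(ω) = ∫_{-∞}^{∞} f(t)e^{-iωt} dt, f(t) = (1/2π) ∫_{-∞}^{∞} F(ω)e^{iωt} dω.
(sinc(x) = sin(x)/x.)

f(t) = 3 \left(\begin{cases} \frac{\cos{\left(\frac{\pi t}{6} \right)}}{2} + \frac{1}{2} & \text{for}\: \left|{t}\right| < 6 \\0 & \text{otherwise} \end{cases}\right)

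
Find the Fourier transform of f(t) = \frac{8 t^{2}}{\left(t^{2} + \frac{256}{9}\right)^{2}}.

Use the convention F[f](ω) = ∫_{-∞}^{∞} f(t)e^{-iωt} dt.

F(ω) = \frac{\pi \left(3 - 16 \left|{\omega}\right|\right) e^{- \frac{16 \left|{\omega}\right|}{3}}}{4}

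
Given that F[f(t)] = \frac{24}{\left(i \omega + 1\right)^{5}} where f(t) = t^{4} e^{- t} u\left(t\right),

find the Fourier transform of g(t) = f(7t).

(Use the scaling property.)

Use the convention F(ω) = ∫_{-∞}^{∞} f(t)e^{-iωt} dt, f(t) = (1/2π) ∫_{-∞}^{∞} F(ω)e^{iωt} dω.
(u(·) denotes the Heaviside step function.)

F[g](ω) = \frac{57624}{\left(i \omega + 7\right)^{5}}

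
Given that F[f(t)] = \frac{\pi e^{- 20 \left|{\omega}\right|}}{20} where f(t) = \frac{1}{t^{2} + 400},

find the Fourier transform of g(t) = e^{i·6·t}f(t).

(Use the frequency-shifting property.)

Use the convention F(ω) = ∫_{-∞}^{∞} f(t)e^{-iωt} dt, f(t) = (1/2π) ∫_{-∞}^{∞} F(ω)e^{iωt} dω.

F[g](ω) = \frac{\pi e^{- 20 \left|{\omega - 6}\right|}}{20}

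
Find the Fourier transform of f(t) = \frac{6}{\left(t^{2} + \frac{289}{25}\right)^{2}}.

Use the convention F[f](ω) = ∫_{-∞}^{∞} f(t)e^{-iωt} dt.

F(ω) = \frac{75 \pi \left(17 \left|{\omega}\right| + 5\right) e^{- \frac{17 \left|{\omega}\right|}{5}}}{4913}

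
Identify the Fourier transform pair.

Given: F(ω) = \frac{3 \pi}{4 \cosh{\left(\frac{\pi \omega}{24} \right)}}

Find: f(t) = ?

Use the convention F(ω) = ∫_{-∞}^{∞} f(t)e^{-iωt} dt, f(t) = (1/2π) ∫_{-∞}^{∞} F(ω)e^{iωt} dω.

f(t) = \frac{9}{\cosh{\left(12 t \right)}}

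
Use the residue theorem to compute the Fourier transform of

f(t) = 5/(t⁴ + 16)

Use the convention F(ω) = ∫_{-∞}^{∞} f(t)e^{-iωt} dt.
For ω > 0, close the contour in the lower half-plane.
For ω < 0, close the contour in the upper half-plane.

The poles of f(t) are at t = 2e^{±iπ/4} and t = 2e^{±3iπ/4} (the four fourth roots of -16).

Let g(z) = f(z)e^{-iωz}; for large |z| the factor e^{-iωz} decays in the lower half-plane when ω > 0 and in the upper half-plane when ω < 0.

Case ω > 0 (lower half-plane, clockwise contour ⇒ F(ω) = -2πi·ΣRes):
  Res_{z = - \sqrt{2} - \sqrt{2} i} g(z) = \frac{5 \sqrt{2} i \left(1 - i\right) e^{\sqrt{2} \omega \left(-1 + i\right)}}{64}
  Res_{z = \sqrt{2} - \sqrt{2} i} g(z) = \frac{5 \sqrt{2} i \left(1 + i\right) e^{- \sqrt{2} \omega \left(1 + i\right)}}{64}
  F(ω) = -2πi·ΣRes = \frac{5 \sqrt{2} \pi \left(1 - i\right) \left(e^{2 \sqrt{2} i \omega} + i\right) e^{- \sqrt{2} \omega \left(1 + i\right)}}{32} = \frac{5 \pi e^{- \sqrt{2} \omega} \sin{\left(\sqrt{2} \omega + \frac{\pi}{4} \right)}}{8}

Case ω < 0 (upper half-plane, counterclockwise contour ⇒ F(ω) = +2πi·ΣRes):
  Res_{z = \sqrt{2} + \sqrt{2} i} g(z) = \frac{5 \sqrt{2} i \left(-1 + i\right) e^{\sqrt{2} \omega \left(1 - i\right)}}{64}
  Res_{z = - \sqrt{2} + \sqrt{2} i} g(z) = \frac{5 \sqrt{2} \left(1 - i\right) e^{\sqrt{2} \omega \left(1 + i\right)}}{64}
  F(ω) = 2πi·ΣRes = - \frac{5 \sqrt{2} i \pi \left(i \left(1 - i\right) e^{\sqrt{2} \omega \left(1 - i\right)} - \left(1 - i\right) e^{\sqrt{2} \omega \left(1 + i\right)}\right)}{32} = \frac{5 \pi e^{\sqrt{2} \omega} \cos{\left(\sqrt{2} \omega + \frac{\pi}{4} \right)}}{8}

Both cases combine into a single formula in |ω|:

F(ω) = \frac{5 \pi e^{- \sqrt{2} \left|{\omega}\right|} \sin{\left(\sqrt{2} \left|{\omega}\right| + \frac{\pi}{4} \right)}}{8}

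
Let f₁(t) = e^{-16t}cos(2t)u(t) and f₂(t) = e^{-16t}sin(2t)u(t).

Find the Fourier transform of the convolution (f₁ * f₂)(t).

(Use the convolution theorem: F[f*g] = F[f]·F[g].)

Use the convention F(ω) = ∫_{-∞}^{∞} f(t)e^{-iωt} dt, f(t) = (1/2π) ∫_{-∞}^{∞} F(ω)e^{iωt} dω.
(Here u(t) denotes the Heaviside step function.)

F[f₁*f₂](ω) = \frac{2 \left(i \omega + 16\right)}{\left(\left(i \omega + 16\right)^{2} + 4\right)^{2}}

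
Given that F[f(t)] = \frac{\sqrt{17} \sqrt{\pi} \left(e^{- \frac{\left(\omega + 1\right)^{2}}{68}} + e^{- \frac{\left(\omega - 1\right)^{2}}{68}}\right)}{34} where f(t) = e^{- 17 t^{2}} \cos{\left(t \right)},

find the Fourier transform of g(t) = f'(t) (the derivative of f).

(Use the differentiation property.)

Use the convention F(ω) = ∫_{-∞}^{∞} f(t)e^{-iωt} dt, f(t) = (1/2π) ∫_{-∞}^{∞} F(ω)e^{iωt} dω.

F[g](ω) = \frac{\sqrt{17} i \sqrt{\pi} \omega \left(e^{\frac{\omega}{17}} + 1\right) e^{- \frac{\omega^{2}}{68} - \frac{\omega}{34} - \frac{1}{68}}}{34}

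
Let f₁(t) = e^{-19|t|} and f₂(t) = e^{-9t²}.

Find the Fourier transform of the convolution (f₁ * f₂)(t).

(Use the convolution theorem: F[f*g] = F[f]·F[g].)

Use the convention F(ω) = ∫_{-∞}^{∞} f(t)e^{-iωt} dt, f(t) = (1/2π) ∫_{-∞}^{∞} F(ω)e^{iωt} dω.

F[f₁*f₂](ω) = \frac{38 \sqrt{\pi} e^{- \frac{\omega^{2}}{36}}}{3 \left(\omega^{2} + 361\right)}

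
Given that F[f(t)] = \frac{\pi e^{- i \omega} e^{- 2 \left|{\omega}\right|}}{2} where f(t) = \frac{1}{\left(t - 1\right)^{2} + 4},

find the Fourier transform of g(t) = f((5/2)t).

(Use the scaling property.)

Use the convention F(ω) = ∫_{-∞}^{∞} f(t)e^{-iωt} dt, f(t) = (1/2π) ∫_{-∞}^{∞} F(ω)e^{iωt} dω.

F[g](ω) = \frac{\pi e^{- \frac{2 i \omega}{5} - \frac{4 \left|{\omega}\right|}{5}}}{5}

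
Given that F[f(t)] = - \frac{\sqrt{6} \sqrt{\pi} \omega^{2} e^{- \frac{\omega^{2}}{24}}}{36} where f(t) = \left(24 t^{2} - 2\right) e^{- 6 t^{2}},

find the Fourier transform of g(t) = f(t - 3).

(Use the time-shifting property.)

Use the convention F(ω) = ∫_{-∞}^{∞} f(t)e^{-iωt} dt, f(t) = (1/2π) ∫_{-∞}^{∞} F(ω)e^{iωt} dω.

F[g](ω) = - \frac{\sqrt{6} \sqrt{\pi} \omega^{2} e^{- \frac{\omega \left(\omega + 72 i\right)}{24}}}{36}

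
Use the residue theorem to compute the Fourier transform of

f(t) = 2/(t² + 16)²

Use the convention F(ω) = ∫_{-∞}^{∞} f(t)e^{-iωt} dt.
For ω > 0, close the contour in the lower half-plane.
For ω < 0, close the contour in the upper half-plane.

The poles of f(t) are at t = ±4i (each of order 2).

Let g(z) = f(z)e^{-iωz}; for large |z| the factor e^{-iωz} decays in the lower half-plane when ω > 0 and in the upper half-plane when ω < 0.

Case ω > 0 (lower half-plane, clockwise contour ⇒ F(ω) = -2πi·ΣRes):
  Res_{z = - 4 i} g(z) = \frac{i \left(4 \omega + 1\right) e^{- 4 \omega}}{128} (pole of order 2)
  F(ω) = -2πi·ΣRes = \frac{\pi \left(4 \omega + 1\right) e^{- 4 \omega}}{64}

Case ω < 0 (upper half-plane, counterclockwise contour ⇒ F(ω) = +2πi·ΣRes):
  Res_{z = 4 i} g(z) = \frac{i \left(4 \omega - 1\right) e^{4 \omega}}{128} (pole of order 2)
  F(ω) = 2πi·ΣRes = \frac{\pi \left(1 - 4 \omega\right) e^{4 \omega}}{64}

Both cases combine into a single formula in |ω|:

F(ω) = \frac{\pi \left(4 \left|{\omega}\right| + 1\right) e^{- 4 \left|{\omega}\right|}}{64}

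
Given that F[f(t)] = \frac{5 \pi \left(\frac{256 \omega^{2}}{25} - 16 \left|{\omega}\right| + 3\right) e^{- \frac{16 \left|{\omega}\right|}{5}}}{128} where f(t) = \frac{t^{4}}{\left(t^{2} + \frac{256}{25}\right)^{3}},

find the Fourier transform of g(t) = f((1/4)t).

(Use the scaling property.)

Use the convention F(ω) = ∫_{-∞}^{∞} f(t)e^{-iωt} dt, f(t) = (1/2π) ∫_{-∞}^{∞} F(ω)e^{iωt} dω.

F[g](ω) = \frac{\pi \left(4096 \omega^{2} - 1600 \left|{\omega}\right| + 75\right) e^{- \frac{64 \left|{\omega}\right|}{5}}}{160}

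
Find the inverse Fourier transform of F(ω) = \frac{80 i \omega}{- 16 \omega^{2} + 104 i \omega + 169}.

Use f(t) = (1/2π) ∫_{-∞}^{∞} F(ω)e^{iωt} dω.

f(t) = 5 \left(1 - \frac{13 t}{4}\right) e^{- \frac{13 t}{4}} u\left(t\right)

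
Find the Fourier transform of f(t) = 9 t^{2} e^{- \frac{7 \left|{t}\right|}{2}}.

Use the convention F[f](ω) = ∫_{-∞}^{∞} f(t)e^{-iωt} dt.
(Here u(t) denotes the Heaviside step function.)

F(ω) = \frac{2016 \left(49 - 12 \omega^{2}\right)}{\left(4 \omega^{2} + 49\right)^{3}}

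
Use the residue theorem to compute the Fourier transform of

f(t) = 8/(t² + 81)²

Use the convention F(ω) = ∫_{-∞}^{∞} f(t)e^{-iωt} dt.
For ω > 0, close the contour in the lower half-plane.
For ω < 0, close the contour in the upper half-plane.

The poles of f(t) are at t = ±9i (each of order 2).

Let g(z) = f(z)e^{-iωz}; for large |z| the factor e^{-iωz} decays in the lower half-plane when ω > 0 and in the upper half-plane when ω < 0.

Case ω > 0 (lower half-plane, clockwise contour ⇒ F(ω) = -2πi·ΣRes):
  Res_{z = - 9 i} g(z) = \frac{2 i \left(9 \omega + 1\right) e^{- 9 \omega}}{729} (pole of order 2)
  F(ω) = -2πi·ΣRes = \frac{4 \pi \left(9 \omega + 1\right) e^{- 9 \omega}}{729}

Case ω < 0 (upper half-plane, counterclockwise contour ⇒ F(ω) = +2πi·ΣRes):
  Res_{z = 9 i} g(z) = \frac{2 i \left(9 \omega - 1\right) e^{9 \omega}}{729} (pole of order 2)
  F(ω) = 2πi·ΣRes = \frac{4 \pi \left(1 - 9 \omega\right) e^{9 \omega}}{729}

Both cases combine into a single formula in |ω|:

F(ω) = \frac{4 \pi \left(9 \left|{\omega}\right| + 1\right) e^{- 9 \left|{\omega}\right|}}{729}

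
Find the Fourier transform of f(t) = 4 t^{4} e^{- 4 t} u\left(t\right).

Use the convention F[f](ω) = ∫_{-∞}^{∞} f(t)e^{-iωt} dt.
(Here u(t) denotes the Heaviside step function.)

F(ω) = \frac{96}{\left(i \omega + 4\right)^{5}}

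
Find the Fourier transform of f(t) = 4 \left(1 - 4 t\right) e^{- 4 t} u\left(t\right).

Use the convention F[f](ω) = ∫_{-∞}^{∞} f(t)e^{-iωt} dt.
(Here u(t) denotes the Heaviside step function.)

F(ω) = \frac{4 i \omega}{- \omega^{2} + 8 i \omega + 16}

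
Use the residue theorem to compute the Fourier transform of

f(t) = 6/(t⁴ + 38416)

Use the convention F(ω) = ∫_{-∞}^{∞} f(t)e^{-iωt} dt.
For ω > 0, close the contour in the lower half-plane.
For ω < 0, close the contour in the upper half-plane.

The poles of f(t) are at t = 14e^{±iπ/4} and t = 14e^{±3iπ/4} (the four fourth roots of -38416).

Let g(z) = f(z)e^{-iωz}; for large |z| the factor e^{-iωz} decays in the lower half-plane when ω > 0 and in the upper half-plane when ω < 0.

Case ω > 0 (lower half-plane, clockwise contour ⇒ F(ω) = -2πi·ΣRes):
  Res_{z = - 7 \sqrt{2} - 7 \sqrt{2} i} g(z) = \frac{3 \sqrt{2} i \left(1 - i\right) e^{7 \sqrt{2} \omega \left(-1 + i\right)}}{10976}
  Res_{z = 7 \sqrt{2} - 7 \sqrt{2} i} g(z) = \frac{3 \sqrt{2} i \left(1 + i\right) e^{- 7 \sqrt{2} \omega \left(1 + i\right)}}{10976}
  F(ω) = -2πi·ΣRes = \frac{3 \sqrt{2} \pi \left(1 - i\right) \left(e^{14 \sqrt{2} i \omega} + i\right) e^{- 7 \sqrt{2} \omega \left(1 + i\right)}}{5488} = \frac{3 \pi e^{- 7 \sqrt{2} \omega} \sin{\left(7 \sqrt{2} \omega + \frac{\pi}{4} \right)}}{1372}

Case ω < 0 (upper half-plane, counterclockwise contour ⇒ F(ω) = +2πi·ΣRes):
  Res_{z = 7 \sqrt{2} + 7 \sqrt{2} i} g(z) = \frac{3 \sqrt{2} i \left(-1 + i\right) e^{7 \sqrt{2} \omega \left(1 - i\right)}}{10976}
  Res_{z = - 7 \sqrt{2} + 7 \sqrt{2} i} g(z) = \frac{3 \sqrt{2} \left(1 - i\right) e^{7 \sqrt{2} \omega \left(1 + i\right)}}{10976}
  F(ω) = 2πi·ΣRes = - \frac{3 \sqrt{2} i \pi \left(i \left(1 - i\right) e^{7 \sqrt{2} \omega \left(1 - i\right)} - \left(1 - i\right) e^{7 \sqrt{2} \omega \left(1 + i\right)}\right)}{5488} = \frac{3 \pi e^{7 \sqrt{2} \omega} \cos{\left(7 \sqrt{2} \omega + \frac{\pi}{4} \right)}}{1372}

Both cases combine into a single formula in |ω|:

F(ω) = \frac{3 \pi e^{- 7 \sqrt{2} \left|{\omega}\right|} \sin{\left(7 \sqrt{2} \left|{\omega}\right| + \frac{\pi}{4} \right)}}{1372}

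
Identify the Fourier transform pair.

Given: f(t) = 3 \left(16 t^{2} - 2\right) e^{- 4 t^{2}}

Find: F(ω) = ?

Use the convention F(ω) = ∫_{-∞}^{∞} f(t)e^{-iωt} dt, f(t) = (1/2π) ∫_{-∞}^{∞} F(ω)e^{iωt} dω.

F(ω) = - \frac{3 \sqrt{\pi} \omega^{2} e^{- \frac{\omega^{2}}{16}}}{8}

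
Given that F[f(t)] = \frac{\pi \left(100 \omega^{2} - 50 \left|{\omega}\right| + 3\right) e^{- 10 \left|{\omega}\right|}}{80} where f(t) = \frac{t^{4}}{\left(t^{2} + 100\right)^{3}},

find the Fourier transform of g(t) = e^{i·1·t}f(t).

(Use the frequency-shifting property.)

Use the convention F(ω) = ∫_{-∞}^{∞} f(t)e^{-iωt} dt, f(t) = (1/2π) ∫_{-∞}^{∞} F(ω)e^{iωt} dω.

F[g](ω) = \frac{\pi \left(100 \left(\omega - 1\right)^{2} - 50 \left|{\omega - 1}\right| + 3\right) e^{- 10 \left|{\omega - 1}\right|}}{80}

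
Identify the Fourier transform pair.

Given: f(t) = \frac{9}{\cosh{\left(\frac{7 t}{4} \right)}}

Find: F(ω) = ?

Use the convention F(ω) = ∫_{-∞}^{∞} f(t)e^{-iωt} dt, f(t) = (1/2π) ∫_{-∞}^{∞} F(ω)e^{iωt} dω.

F(ω) = \frac{36 \pi}{7 \cosh{\left(\frac{2 \pi \omega}{7} \right)}}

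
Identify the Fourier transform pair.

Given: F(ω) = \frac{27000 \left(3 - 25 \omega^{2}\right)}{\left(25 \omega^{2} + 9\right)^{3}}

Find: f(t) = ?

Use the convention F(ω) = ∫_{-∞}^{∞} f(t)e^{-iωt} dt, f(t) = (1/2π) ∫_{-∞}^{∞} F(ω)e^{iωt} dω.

f(t) = 6 t^{2} e^{- \frac{3 \left|{t}\right|}{5}}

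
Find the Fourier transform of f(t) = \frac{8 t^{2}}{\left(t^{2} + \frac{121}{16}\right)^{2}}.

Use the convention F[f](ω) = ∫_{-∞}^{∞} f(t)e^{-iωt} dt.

F(ω) = \frac{4 \pi \left(4 - 11 \left|{\omega}\right|\right) e^{- \frac{11 \left|{\omega}\right|}{4}}}{11}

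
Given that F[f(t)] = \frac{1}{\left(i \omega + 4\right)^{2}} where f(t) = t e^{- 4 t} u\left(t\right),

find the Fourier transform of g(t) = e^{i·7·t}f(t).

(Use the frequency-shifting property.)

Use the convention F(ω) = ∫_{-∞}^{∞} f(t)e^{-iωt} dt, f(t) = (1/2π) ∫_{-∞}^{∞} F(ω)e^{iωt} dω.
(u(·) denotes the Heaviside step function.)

F[g](ω) = \frac{1}{\left(i \left(\omega - 7\right) + 4\right)^{2}}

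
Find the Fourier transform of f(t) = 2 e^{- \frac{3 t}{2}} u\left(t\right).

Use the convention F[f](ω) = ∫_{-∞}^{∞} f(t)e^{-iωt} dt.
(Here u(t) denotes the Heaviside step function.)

F(ω) = \frac{4}{2 i \omega + 3}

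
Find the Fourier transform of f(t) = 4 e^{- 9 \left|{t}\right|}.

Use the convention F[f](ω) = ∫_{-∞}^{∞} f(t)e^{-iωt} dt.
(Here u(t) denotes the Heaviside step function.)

F(ω) = \frac{72}{\omega^{2} + 81}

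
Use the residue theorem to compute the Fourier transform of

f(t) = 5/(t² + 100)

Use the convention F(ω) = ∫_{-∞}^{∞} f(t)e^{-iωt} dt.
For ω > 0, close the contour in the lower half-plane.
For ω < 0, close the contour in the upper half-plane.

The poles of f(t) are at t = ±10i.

Let g(z) = f(z)e^{-iωz}; for large |z| the factor e^{-iωz} decays in the lower half-plane when ω > 0 and in the upper half-plane when ω < 0.

Case ω > 0 (lower half-plane, clockwise contour ⇒ F(ω) = -2πi·ΣRes):
  Res_{z = - 10 i} g(z) = \frac{i e^{- 10 \omega}}{4}
  F(ω) = -2πi·ΣRes = \frac{\pi e^{- 10 \omega}}{2}

Case ω < 0 (upper half-plane, counterclockwise contour ⇒ F(ω) = +2πi·ΣRes):
  Res_{z = 10 i} g(z) = - \frac{i e^{10 \omega}}{4}
  F(ω) = 2πi·ΣRes = \frac{\pi e^{10 \omega}}{2}

Both cases combine into a single formula in |ω|:

F(ω) = \frac{\pi e^{- 10 \left|{\omega}\right|}}{2}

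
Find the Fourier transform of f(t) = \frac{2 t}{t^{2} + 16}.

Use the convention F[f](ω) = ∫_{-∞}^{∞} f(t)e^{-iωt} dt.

F(ω) = - 2 i \pi e^{- 4 \left|{\omega}\right|} \operatorname{sign}{\left(\omega \right)}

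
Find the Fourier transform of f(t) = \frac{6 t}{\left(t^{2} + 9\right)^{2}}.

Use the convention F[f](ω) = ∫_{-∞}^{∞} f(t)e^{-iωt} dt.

F(ω) = - i \pi \omega e^{- 3 \left|{\omega}\right|}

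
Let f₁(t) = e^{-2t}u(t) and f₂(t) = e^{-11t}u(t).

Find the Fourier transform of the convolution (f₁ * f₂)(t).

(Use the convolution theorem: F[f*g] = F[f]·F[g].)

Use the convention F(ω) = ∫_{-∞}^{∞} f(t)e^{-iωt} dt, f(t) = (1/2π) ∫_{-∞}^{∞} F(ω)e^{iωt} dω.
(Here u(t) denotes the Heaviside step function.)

F[f₁*f₂](ω) = \frac{1}{\left(i \omega + 2\right) \left(i \omega + 11\right)}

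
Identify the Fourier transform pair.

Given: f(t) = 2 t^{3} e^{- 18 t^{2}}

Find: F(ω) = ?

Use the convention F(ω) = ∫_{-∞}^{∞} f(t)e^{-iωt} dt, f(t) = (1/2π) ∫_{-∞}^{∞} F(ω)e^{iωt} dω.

F(ω) = \frac{\sqrt{2} i \sqrt{\pi} \omega \left(\omega^{2} - 108\right) e^{- \frac{\omega^{2}}{72}}}{139968}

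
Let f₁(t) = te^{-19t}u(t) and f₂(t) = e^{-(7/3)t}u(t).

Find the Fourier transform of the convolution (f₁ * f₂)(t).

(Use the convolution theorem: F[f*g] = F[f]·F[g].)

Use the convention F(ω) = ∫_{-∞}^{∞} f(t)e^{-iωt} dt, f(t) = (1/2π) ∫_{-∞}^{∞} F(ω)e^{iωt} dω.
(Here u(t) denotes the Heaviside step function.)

F[f₁*f₂](ω) = \frac{3}{\left(i \omega + 19\right)^{2} \left(3 i \omega + 7\right)}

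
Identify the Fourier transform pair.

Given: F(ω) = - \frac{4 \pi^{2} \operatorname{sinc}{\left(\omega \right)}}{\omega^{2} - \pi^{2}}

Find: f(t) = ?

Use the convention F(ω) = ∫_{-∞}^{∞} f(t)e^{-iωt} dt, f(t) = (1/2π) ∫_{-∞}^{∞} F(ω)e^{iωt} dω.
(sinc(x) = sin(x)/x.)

f(t) = 4 \left(\begin{cases} \cos^{2}{\left(\frac{\pi t}{2} \right)} & \text{for}\: \left|{t}\right| < 1 \\0 & \text{otherwise} \end{cases}\right)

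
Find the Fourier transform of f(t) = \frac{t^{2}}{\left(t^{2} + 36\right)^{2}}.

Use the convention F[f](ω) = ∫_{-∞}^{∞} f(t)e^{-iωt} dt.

F(ω) = \frac{\pi \left(1 - 6 \left|{\omega}\right|\right) e^{- 6 \left|{\omega}\right|}}{12}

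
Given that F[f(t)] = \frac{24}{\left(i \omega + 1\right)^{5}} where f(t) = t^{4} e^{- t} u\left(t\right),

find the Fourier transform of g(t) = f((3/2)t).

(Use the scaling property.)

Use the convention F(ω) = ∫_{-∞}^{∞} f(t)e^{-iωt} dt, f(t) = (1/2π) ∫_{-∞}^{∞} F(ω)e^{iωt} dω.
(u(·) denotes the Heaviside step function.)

F[g](ω) = \frac{3888}{\left(2 i \omega + 3\right)^{5}}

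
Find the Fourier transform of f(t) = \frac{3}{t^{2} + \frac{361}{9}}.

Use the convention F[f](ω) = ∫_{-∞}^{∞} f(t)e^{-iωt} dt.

F(ω) = \frac{9 \pi e^{- \frac{19 \left|{\omega}\right|}{3}}}{19}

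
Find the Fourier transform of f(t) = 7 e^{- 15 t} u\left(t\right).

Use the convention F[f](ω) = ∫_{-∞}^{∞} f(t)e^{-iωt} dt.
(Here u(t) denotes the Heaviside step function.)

F(ω) = \frac{7}{i \omega + 15}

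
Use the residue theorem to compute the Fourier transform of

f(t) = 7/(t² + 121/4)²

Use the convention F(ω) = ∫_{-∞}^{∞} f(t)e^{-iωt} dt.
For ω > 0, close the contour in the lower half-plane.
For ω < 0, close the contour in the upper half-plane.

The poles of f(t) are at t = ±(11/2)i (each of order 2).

Let g(z) = f(z)e^{-iωz}; for large |z| the factor e^{-iωz} decays in the lower half-plane when ω > 0 and in the upper half-plane when ω < 0.

Case ω > 0 (lower half-plane, clockwise contour ⇒ F(ω) = -2πi·ΣRes):
  Res_{z = - \frac{11 i}{2}} g(z) = \frac{7 i \left(11 \omega + 2\right) e^{- \frac{11 \omega}{2}}}{1331} (pole of order 2)
  F(ω) = -2πi·ΣRes = \frac{14 \pi \left(11 \omega + 2\right) e^{- \frac{11 \omega}{2}}}{1331}

Case ω < 0 (upper half-plane, counterclockwise contour ⇒ F(ω) = +2πi·ΣRes):
  Res_{z = \frac{11 i}{2}} g(z) = \frac{7 i \left(11 \omega - 2\right) e^{\frac{11 \omega}{2}}}{1331} (pole of order 2)
  F(ω) = 2πi·ΣRes = \frac{14 \pi \left(2 - 11 \omega\right) e^{\frac{11 \omega}{2}}}{1331}

Both cases combine into a single formula in |ω|:

F(ω) = \frac{14 \pi \left(11 \left|{\omega}\right| + 2\right) e^{- \frac{11 \left|{\omega}\right|}{2}}}{1331}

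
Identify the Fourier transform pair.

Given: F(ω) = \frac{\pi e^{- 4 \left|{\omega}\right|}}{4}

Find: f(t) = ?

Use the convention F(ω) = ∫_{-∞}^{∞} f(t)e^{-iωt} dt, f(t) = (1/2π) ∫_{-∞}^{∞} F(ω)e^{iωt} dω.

f(t) = \frac{1}{t^{2} + 16}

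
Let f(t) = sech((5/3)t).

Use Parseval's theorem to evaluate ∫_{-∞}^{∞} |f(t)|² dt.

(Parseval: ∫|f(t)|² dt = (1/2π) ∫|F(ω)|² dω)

∫|f(t)|² dt = \frac{6}{5}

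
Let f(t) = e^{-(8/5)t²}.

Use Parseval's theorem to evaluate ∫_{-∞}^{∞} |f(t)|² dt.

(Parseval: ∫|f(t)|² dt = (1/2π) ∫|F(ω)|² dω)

∫|f(t)|² dt = \frac{\sqrt{5} \sqrt{\pi}}{4}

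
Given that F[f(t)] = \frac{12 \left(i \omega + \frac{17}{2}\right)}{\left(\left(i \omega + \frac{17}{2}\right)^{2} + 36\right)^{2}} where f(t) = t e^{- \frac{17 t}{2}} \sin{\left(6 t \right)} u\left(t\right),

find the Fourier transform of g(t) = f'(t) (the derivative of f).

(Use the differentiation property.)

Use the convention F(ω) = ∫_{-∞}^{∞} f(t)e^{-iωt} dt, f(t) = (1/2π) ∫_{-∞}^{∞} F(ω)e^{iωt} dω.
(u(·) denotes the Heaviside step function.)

F[g](ω) = \frac{96 i \omega \left(2 i \omega + 17\right)}{\left(\left(2 i \omega + 17\right)^{2} + 144\right)^{2}}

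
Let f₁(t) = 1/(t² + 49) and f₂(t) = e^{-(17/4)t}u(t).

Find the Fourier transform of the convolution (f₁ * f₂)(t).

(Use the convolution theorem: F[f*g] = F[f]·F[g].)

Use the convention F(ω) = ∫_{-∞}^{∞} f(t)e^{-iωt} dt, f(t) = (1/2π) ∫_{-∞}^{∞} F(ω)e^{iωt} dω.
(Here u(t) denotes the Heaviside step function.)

F[f₁*f₂](ω) = \frac{4 \pi e^{- 7 \left|{\omega}\right|}}{7 \left(4 i \omega + 17\right)}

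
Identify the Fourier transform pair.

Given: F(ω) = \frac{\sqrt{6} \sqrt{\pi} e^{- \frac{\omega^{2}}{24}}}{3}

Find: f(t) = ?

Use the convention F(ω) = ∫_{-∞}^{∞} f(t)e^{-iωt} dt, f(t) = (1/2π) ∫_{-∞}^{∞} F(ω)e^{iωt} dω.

f(t) = 2 e^{- 6 t^{2}}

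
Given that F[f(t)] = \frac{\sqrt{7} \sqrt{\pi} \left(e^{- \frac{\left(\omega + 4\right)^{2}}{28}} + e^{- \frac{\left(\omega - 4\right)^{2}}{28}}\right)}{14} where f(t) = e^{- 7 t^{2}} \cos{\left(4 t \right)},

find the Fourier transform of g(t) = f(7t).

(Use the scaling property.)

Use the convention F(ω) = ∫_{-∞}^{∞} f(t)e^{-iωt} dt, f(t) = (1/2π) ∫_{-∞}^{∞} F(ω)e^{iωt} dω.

F[g](ω) = \frac{\sqrt{7} \sqrt{\pi} \left(e^{\frac{4 \omega}{49}} + 1\right) e^{- \frac{\omega^{2}}{1372} - \frac{2 \omega}{49} - \frac{4}{7}}}{98}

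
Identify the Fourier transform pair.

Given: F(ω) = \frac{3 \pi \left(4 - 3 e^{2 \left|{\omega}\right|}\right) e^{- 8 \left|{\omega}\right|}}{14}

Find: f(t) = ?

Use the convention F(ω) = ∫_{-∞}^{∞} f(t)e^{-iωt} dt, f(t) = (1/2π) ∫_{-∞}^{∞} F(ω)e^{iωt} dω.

f(t) = \frac{3 t^{2}}{\left(t^{2} + 36\right) \left(t^{2} + 64\right)}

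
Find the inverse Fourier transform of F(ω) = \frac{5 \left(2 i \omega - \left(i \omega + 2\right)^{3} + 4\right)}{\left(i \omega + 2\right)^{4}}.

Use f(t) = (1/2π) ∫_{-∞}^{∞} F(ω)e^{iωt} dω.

f(t) = 5 \left(t^{2} - 1\right) e^{- 2 t} u\left(t\right)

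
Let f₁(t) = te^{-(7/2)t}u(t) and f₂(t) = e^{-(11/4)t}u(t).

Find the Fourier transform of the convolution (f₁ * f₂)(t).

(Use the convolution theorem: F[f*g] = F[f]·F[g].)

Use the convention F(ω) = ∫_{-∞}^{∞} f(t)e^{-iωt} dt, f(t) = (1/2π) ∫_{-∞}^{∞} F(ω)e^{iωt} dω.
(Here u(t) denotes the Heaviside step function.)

F[f₁*f₂](ω) = \frac{16}{\left(2 i \omega + 7\right)^{2} \left(4 i \omega + 11\right)}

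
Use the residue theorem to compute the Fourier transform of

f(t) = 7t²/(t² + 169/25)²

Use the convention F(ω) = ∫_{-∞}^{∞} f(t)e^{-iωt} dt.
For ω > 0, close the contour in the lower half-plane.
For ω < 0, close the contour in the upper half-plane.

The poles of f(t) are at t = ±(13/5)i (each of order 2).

Let g(z) = f(z)e^{-iωz}; for large |z| the factor e^{-iωz} decays in the lower half-plane when ω > 0 and in the upper half-plane when ω < 0.

Case ω > 0 (lower half-plane, clockwise contour ⇒ F(ω) = -2πi·ΣRes):
  Res_{z = - \frac{13 i}{5}} g(z) = \frac{7 i \left(5 - 13 \omega\right) e^{- \frac{13 \omega}{5}}}{52} (pole of order 2)
  F(ω) = -2πi·ΣRes = \frac{7 \pi \left(5 - 13 \omega\right) e^{- \frac{13 \omega}{5}}}{26}

Case ω < 0 (upper half-plane, counterclockwise contour ⇒ F(ω) = +2πi·ΣRes):
  Res_{z = \frac{13 i}{5}} g(z) = \frac{7 i \left(- 13 \omega - 5\right) e^{\frac{13 \omega}{5}}}{52} (pole of order 2)
  F(ω) = 2πi·ΣRes = \frac{7 \pi \left(13 \omega + 5\right) e^{\frac{13 \omega}{5}}}{26}

Both cases combine into a single formula in |ω|:

F(ω) = \frac{7 \pi \left(5 - 13 \left|{\omega}\right|\right) e^{- \frac{13 \left|{\omega}\right|}{5}}}{26}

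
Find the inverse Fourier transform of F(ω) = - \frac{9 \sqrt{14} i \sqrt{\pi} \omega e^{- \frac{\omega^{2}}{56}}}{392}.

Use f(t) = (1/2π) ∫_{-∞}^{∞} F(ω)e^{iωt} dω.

f(t) = 9 t e^{- 14 t^{2}}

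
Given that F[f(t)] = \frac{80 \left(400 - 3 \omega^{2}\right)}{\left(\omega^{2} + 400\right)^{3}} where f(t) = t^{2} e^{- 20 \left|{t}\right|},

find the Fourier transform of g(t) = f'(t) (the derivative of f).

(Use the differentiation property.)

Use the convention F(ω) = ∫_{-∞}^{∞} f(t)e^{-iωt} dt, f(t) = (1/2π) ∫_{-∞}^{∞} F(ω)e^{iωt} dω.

F[g](ω) = - \frac{80 i \omega \left(3 \omega^{2} - 400\right)}{\left(\omega^{2} + 400\right)^{3}}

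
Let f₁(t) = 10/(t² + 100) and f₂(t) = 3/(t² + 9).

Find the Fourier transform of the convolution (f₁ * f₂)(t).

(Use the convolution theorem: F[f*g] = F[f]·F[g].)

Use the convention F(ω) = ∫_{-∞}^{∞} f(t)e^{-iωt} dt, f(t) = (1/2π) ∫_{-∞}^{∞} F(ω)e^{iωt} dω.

F[f₁*f₂](ω) = \pi^{2} e^{- 13 \left|{\omega}\right|}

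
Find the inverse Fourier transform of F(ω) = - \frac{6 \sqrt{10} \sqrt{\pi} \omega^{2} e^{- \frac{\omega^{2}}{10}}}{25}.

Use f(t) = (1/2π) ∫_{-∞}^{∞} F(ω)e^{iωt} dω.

f(t) = 3 \left(10 t^{2} - 2\right) e^{- \frac{5 t^{2}}{2}}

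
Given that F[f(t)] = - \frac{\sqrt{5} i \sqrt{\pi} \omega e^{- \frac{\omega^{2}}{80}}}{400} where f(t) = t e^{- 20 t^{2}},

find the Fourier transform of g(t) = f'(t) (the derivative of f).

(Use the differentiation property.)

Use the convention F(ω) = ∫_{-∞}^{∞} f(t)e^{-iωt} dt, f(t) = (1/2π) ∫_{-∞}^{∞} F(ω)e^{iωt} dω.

F[g](ω) = \frac{\sqrt{5} \sqrt{\pi} \omega^{2} e^{- \frac{\omega^{2}}{80}}}{400}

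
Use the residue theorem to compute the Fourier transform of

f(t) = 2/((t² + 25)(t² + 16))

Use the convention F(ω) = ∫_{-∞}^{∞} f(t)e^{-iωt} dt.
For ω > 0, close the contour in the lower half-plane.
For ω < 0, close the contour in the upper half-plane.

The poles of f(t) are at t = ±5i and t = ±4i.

Let g(z) = f(z)e^{-iωz}; for large |z| the factor e^{-iωz} decays in the lower half-plane when ω > 0 and in the upper half-plane when ω < 0.

Case ω > 0 (lower half-plane, clockwise contour ⇒ F(ω) = -2πi·ΣRes):
  Res_{z = - 5 i} g(z) = - \frac{i e^{- 5 \omega}}{45}
  Res_{z = - 4 i} g(z) = \frac{i e^{- 4 \omega}}{36}
  F(ω) = -2πi·ΣRes = \frac{\pi \left(5 e^{\omega} - 4\right) e^{- 5 \omega}}{90}

Case ω < 0 (upper half-plane, counterclockwise contour ⇒ F(ω) = +2πi·ΣRes):
  Res_{z = 5 i} g(z) = \frac{i e^{5 \omega}}{45}
  Res_{z = 4 i} g(z) = - \frac{i e^{4 \omega}}{36}
  F(ω) = 2πi·ΣRes = \frac{\pi \left(5 - 4 e^{\omega}\right) e^{4 \omega}}{90}

Both cases combine into a single formula in |ω|:

F(ω) = \frac{\pi \left(5 e^{\left|{\omega}\right|} - 4\right) e^{- 5 \left|{\omega}\right|}}{90}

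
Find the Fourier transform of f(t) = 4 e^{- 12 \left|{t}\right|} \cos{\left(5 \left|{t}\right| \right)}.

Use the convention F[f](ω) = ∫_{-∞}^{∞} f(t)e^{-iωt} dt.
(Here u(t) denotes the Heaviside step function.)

F(ω) = \frac{96 \left(\omega^{2} + 169\right)}{\omega^{4} + 238 \omega^{2} + 28561}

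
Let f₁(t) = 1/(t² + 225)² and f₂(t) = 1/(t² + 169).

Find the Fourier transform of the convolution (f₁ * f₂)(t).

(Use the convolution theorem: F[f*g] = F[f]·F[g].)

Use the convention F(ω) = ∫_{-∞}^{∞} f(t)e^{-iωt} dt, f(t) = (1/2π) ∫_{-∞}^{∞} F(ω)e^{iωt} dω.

F[f₁*f₂](ω) = \frac{\pi^{2} \left(15 \left|{\omega}\right| + 1\right) e^{- 28 \left|{\omega}\right|}}{87750}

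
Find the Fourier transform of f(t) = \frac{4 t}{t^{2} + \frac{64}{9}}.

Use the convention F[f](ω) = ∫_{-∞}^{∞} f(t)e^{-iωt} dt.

F(ω) = - 4 i \pi e^{- \frac{8 \left|{\omega}\right|}{3}} \operatorname{sign}{\left(\omega \right)}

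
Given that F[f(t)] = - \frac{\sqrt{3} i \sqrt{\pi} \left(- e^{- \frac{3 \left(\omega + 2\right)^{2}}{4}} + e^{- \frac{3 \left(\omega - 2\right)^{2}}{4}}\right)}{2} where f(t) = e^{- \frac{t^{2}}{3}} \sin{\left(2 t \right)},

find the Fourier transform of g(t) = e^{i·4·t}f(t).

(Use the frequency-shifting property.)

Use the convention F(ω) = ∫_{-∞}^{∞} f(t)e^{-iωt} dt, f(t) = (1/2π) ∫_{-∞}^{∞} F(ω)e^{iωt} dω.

F[g](ω) = \frac{\sqrt{3} i \sqrt{\pi} \left(- e^{6 \omega} + e^{24}\right) e^{- \frac{3 \omega^{2}}{4} + 3 \omega - 27}}{2}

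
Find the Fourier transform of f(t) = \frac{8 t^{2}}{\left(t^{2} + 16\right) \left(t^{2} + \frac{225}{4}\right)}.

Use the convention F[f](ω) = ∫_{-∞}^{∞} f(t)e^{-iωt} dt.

F(ω) = - \frac{128 \pi e^{- 4 \left|{\omega}\right|}}{161} + \frac{240 \pi e^{- \frac{15 \left|{\omega}\right|}{2}}}{161}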